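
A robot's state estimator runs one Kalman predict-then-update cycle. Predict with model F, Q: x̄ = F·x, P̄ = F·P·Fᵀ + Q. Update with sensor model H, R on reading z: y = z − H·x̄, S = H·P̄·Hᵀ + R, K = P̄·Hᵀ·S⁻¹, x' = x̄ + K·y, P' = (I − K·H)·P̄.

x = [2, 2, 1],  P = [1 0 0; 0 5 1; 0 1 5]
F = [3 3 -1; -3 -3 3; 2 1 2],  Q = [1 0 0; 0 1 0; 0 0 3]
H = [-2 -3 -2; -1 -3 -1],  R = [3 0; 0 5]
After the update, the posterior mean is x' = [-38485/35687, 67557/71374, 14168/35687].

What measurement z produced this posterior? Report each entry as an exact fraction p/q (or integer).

z = [-1, -3]

x̄ = F·x = [11, -9, 8]
P̄ = F·P·Fᵀ + Q = [54 -57 16; -57 82 6; 16 6 36]
S = H·P̄·Hᵀ + R = [617 523; 523 559]
K = P̄·Hᵀ·S⁻¹ = [-17747/35687 23052/35687; 21489/71374 -45003/71374; -15794/35687 10308/35687]
x' − x̄ = [-431042/35687, 709923/71374, -271328/35687] = K·y
y = (KᵀK)⁻¹·Kᵀ·(x' − x̄) = [10, -11]
z = y + H·x̄ = [10, -11] + [-11, 8] = [-1, -3]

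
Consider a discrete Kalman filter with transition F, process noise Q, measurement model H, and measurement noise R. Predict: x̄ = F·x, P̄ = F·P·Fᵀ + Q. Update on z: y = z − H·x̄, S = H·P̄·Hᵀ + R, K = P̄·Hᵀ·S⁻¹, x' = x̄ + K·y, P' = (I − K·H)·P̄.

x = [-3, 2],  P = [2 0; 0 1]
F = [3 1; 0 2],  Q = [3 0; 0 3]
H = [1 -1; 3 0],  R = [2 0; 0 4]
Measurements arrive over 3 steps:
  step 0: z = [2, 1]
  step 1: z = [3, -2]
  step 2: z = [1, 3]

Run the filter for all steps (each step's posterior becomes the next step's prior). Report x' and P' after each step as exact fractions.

step 0: x̄ = F·x = [-7, 4]
step 0: P̄ = F·P·Fᵀ + Q = [22 2; 2 7]
step 0: y = z − H·x̄ = [13, 22]
step 0: S = H·P̄·Hᵀ + R = [27 60; 60 202]
step 0: K = P̄·Hᵀ·S⁻¹ = [40/927 97/309; -685/927 77/309]
step 0: x' = x̄ + K·y = [433/927, -115/927]
step 0: P' = (I − K·H)·P̄ = [388/927 308/927; 308/927 1678/927]
step 1: x̄ = F·x = [1184/927, -230/927]
step 1: P̄ = F·P·Fᵀ + Q = [9799/927 5204/927; 5204/927 9493/927]
step 1: y = z − H·x̄ = [1367/927, -1802/309]
step 1: S = H·P̄·Hᵀ + R = [10738/927 4595/309; 4595/309 10211/103]
step 1: K = P̄·Hᵀ·S⁻¹ = [18380/859531 272193/859531; -657353/859531 244623/859531]
step 1: x' = x̄ + K·y = [-462422/859531, -2609197/859531]
step 1: P' = (I − K·H)·P̄ = [362924/859531 326164/859531; 326164/859531 1640870/859531]
step 2: x̄ = F·x = [-3996463/859531, -5218394/859531]
step 2: P̄ = F·P·Fᵀ + Q = [9442763/859531 5238724/859531; 5238724/859531 9142073/859531]
step 2: y = z − H·x̄ = [-362400/859531, 14567982/859531]
step 2: S = H·P̄·Hᵀ + R = [9826450/859531 12612117/859531; 12612117/859531 88422991/859531]
step 2: K = P̄·Hᵀ·S⁻¹ = [16816156/825820831 262171677/825820831; -632158693/825820831 236947443/825820831]
step 2: x' = x̄ + K·y = [596669231/825820831, -731233748/825820831]
step 2: P' = (I − K·H)·P̄ = [349562236/825820831 315929924/825820831; 315929924/825820831 1580247310/825820831]

step 0: x' = [433/927, -115/927], P' = [388/927 308/927; 308/927 1678/927]
step 1: x' = [-462422/859531, -2609197/859531], P' = [362924/859531 326164/859531; 326164/859531 1640870/859531]
step 2: x' = [596669231/825820831, -731233748/825820831], P' = [349562236/825820831 315929924/825820831; 315929924/825820831 1580247310/825820831]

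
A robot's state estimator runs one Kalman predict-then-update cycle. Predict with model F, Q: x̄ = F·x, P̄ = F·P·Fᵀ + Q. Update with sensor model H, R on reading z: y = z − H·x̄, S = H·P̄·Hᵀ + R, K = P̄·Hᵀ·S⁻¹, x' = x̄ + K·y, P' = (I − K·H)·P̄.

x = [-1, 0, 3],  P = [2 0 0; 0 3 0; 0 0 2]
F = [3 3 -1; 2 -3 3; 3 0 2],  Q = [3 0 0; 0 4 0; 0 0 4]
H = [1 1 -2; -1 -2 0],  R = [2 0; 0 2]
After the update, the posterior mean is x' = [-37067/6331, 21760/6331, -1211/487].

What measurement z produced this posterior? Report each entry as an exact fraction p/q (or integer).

x̄ = F·x = [-6, 7, 3]
P̄ = F·P·Fᵀ + Q = [50 -21 14; -21 57 24; 14 24 30]
S = H·P̄·Hᵀ + R = [35 23; 23 196]
K = P̄·Hᵀ·S⁻¹ = [380/6331 -303/6331; -213/6331 -2979/6331; -222/487 -128/487]
x' − x̄ = [919/6331, -22557/6331, -2672/487] = K·y
y = (KᵀK)⁻¹·Kᵀ·(x' − x̄) = [8, 7]
z = y + H·x̄ = [8, 7] + [-5, -8] = [3, -1]

z = [3, -1]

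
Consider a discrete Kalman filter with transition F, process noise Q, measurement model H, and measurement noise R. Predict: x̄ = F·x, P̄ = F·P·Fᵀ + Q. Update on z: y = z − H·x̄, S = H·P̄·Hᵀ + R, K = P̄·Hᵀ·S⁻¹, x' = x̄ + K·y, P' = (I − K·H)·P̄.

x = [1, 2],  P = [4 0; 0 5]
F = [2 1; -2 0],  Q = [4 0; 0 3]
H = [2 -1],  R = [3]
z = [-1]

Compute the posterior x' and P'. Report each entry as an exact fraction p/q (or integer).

x' = [3/31, 63/62]
P' = [49/31 65/31; 65/31 311/62]

x̄ = F·x = [4, -2]
P̄ = F·P·Fᵀ + Q = [25 -16; -16 19]
y = z − H·x̄ = [-11]
S = H·P̄·Hᵀ + R = [186]
K = P̄·Hᵀ·S⁻¹ = [11/31; -17/62]
x' = x̄ + K·y = [3/31, 63/62]
P' = (I − K·H)·P̄ = [49/31 65/31; 65/31 311/62]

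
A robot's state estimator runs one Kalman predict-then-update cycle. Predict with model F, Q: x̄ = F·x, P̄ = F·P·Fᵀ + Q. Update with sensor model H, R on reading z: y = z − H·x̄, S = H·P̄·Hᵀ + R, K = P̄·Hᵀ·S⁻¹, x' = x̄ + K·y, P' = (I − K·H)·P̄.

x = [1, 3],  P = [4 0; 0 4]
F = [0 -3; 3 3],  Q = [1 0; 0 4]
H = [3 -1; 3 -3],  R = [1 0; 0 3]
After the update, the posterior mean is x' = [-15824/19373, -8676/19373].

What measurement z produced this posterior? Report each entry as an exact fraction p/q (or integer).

z = [-2, -1]

x̄ = F·x = [-9, 12]
P̄ = F·P·Fᵀ + Q = [37 -36; -36 76]
S = H·P̄·Hᵀ + R = [626 993; 993 1668]
K = P̄·Hᵀ·S⁻¹ = [9243/19373 -2959/19373; 8912/19373 -9208/19373]
x' − x̄ = [158533/19373, -241152/19373] = K·y
y = (KᵀK)⁻¹·Kᵀ·(x' − x̄) = [37, 62]
z = y + H·x̄ = [37, 62] + [-39, -63] = [-2, -1]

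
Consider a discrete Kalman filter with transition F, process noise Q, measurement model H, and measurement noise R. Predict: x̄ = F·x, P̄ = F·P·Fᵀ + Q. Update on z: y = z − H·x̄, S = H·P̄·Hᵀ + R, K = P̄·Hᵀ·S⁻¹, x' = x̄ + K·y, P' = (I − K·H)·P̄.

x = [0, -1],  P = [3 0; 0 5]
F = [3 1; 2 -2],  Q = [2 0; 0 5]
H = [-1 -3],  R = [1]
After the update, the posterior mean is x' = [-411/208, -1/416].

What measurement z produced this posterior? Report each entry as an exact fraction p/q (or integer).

x̄ = F·x = [-1, 2]
P̄ = F·P·Fᵀ + Q = [34 8; 8 37]
S = H·P̄·Hᵀ + R = [416]
K = P̄·Hᵀ·S⁻¹ = [-29/208; -119/416]
x' − x̄ = [-203/208, -833/416] = K·y
y = (KᵀK)⁻¹·Kᵀ·(x' − x̄) = [7]
z = y + H·x̄ = [7] + [-5] = [2]

z = [2]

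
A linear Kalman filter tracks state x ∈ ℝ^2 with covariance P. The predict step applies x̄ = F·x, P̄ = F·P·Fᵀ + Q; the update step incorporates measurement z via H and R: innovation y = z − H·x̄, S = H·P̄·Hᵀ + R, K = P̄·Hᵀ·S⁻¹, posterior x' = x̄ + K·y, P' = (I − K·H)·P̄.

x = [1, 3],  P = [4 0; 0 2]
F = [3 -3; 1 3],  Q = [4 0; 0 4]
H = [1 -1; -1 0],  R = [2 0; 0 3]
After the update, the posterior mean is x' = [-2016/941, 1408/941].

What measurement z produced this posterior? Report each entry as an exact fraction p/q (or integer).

x̄ = F·x = [-6, 10]
P̄ = F·P·Fᵀ + Q = [58 -6; -6 26]
S = H·P̄·Hᵀ + R = [98 -64; -64 61]
K = P̄·Hᵀ·S⁻¹ = [96/941 -794/941; -784/941 -730/941]
x' − x̄ = [3630/941, -8002/941] = K·y
y = (KᵀK)⁻¹·Kᵀ·(x' − x̄) = [13, -3]
z = y + H·x̄ = [13, -3] + [-16, 6] = [-3, 3]

z = [-3, 3]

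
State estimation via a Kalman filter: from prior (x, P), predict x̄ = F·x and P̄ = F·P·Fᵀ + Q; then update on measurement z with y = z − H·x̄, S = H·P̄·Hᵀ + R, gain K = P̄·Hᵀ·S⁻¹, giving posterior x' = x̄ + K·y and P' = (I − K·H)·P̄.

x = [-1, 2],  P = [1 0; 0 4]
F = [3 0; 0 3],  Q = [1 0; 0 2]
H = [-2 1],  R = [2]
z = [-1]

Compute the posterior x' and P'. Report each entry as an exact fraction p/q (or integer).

x' = [1/4, -7/40]
P' = [5 19/2; 19/2 399/20]

x̄ = F·x = [-3, 6]
P̄ = F·P·Fᵀ + Q = [10 0; 0 38]
y = z − H·x̄ = [-13]
S = H·P̄·Hᵀ + R = [80]
K = P̄·Hᵀ·S⁻¹ = [-1/4; 19/40]
x' = x̄ + K·y = [1/4, -7/40]
P' = (I − K·H)·P̄ = [5 19/2; 19/2 399/20]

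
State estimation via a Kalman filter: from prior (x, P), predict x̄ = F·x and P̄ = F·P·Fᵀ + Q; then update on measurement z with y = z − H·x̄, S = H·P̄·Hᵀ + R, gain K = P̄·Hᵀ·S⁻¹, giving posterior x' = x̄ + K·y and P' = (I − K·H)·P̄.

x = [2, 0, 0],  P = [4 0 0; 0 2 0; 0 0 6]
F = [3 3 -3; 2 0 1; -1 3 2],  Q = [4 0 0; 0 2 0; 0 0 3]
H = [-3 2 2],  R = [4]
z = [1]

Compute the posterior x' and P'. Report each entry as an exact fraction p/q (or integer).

x̄ = F·x = [6, 4, -2]
P̄ = F·P·Fᵀ + Q = [112 6 -30; 6 24 4; -30 4 49]
y = z − H·x̄ = [15]
S = H·P̄·Hᵀ + R = [1624]
K = P̄·Hᵀ·S⁻¹ = [-48/203; 19/812; 7/58]
x' = x̄ + K·y = [498/203, 3533/812, -11/58]
P' = (I − K·H)·P̄ = [4304/203 3042/203 474/29; 3042/203 9383/406 -17/29; 474/29 -17/29 735/29]

x' = [498/203, 3533/812, -11/58]
P' = [4304/203 3042/203 474/29; 3042/203 9383/406 -17/29; 474/29 -17/29 735/29]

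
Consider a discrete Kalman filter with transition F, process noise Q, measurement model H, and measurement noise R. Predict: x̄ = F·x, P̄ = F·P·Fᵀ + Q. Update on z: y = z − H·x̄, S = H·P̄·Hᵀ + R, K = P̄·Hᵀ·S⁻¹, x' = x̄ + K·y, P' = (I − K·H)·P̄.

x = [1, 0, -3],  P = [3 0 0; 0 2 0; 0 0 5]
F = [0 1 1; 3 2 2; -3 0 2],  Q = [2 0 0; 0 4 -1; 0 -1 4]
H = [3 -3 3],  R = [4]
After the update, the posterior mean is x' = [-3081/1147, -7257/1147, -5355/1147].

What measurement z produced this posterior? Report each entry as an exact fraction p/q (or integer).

z = [-3]

x̄ = F·x = [-3, -3, -9]
P̄ = F·P·Fᵀ + Q = [9 14 10; 14 59 -8; 10 -8 51]
S = H·P̄·Hᵀ + R = [1147]
K = P̄·Hᵀ·S⁻¹ = [15/1147; -159/1147; 207/1147]
x' − x̄ = [360/1147, -3816/1147, 4968/1147] = K·y
y = (KᵀK)⁻¹·Kᵀ·(x' − x̄) = [24]
z = y + H·x̄ = [24] + [-27] = [-3]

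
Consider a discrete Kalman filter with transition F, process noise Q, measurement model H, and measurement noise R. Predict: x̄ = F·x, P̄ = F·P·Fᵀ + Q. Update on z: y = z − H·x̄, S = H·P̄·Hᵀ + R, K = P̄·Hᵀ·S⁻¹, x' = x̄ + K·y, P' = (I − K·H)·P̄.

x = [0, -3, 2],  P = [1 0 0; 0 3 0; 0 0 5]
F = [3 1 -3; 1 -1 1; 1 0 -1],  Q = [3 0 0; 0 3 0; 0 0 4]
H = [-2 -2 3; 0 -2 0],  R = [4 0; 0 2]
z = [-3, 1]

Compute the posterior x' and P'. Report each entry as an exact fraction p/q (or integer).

x' = [1392/1139, -296/1139, -281/1139]
P' = [24510/1139 -813/1139 15078/1139; -813/1139 546/1139 -182/1139; 15078/1139 -182/1139 9932/1139]

x̄ = F·x = [-9, 5, -2]
P̄ = F·P·Fᵀ + Q = [60 -15 18; -15 12 -4; 18 -4 10]
y = z − H·x̄ = [-5, 11]
S = H·P̄·Hᵀ + R = [94 12; 12 50]
K = P̄·Hᵀ·S⁻¹ = [-540/1139 813/1139; -3/1139 -546/1139; 1/1139 182/1139]
x' = x̄ + K·y = [1392/1139, -296/1139, -281/1139]
P' = (I − K·H)·P̄ = [24510/1139 -813/1139 15078/1139; -813/1139 546/1139 -182/1139; 15078/1139 -182/1139 9932/1139]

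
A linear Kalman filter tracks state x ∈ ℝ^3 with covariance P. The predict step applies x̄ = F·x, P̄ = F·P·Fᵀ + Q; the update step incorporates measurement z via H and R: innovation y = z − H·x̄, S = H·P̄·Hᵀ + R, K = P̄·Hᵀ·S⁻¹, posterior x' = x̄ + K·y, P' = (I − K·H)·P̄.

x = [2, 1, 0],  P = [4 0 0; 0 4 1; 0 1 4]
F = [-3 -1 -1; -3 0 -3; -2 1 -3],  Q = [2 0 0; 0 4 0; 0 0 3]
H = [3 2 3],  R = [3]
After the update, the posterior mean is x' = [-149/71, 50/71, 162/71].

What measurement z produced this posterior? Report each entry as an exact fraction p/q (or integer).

z = [2]

x̄ = F·x = [-7, -6, -3]
P̄ = F·P·Fᵀ + Q = [48 51 34; 51 76 57; 34 57 53]
S = H·P̄·Hᵀ + R = [3124]
K = P̄·Hᵀ·S⁻¹ = [87/781; 119/781; 375/3124]
x' − x̄ = [348/71, 476/71, 375/71] = K·y
y = (KᵀK)⁻¹·Kᵀ·(x' − x̄) = [44]
z = y + H·x̄ = [44] + [-42] = [2]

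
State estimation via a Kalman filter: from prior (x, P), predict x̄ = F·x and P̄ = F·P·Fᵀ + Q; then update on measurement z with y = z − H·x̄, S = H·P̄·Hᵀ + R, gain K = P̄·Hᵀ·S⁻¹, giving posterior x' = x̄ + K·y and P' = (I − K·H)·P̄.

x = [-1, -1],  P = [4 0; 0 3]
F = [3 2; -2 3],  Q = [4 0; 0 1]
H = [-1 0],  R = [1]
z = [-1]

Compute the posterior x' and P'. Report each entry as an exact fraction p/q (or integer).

x̄ = F·x = [-5, -1]
P̄ = F·P·Fᵀ + Q = [52 -6; -6 44]
y = z − H·x̄ = [-6]
S = H·P̄·Hᵀ + R = [53]
K = P̄·Hᵀ·S⁻¹ = [-52/53; 6/53]
x' = x̄ + K·y = [47/53, -89/53]
P' = (I − K·H)·P̄ = [52/53 -6/53; -6/53 2296/53]

x' = [47/53, -89/53]
P' = [52/53 -6/53; -6/53 2296/53]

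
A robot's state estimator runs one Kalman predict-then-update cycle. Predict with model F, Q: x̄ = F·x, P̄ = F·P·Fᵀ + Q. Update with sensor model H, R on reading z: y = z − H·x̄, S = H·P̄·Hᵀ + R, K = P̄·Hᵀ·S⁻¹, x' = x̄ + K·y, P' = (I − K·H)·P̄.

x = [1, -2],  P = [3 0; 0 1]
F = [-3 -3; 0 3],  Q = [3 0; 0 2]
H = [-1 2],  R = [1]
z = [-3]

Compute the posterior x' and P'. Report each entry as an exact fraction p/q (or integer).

x' = [-27/10, -29/10]
P' = [477/40 229/40; 229/40 359/120]

x̄ = F·x = [3, -6]
P̄ = F·P·Fᵀ + Q = [39 -9; -9 11]
y = z − H·x̄ = [12]
S = H·P̄·Hᵀ + R = [120]
K = P̄·Hᵀ·S⁻¹ = [-19/40; 31/120]
x' = x̄ + K·y = [-27/10, -29/10]
P' = (I − K·H)·P̄ = [477/40 229/40; 229/40 359/120]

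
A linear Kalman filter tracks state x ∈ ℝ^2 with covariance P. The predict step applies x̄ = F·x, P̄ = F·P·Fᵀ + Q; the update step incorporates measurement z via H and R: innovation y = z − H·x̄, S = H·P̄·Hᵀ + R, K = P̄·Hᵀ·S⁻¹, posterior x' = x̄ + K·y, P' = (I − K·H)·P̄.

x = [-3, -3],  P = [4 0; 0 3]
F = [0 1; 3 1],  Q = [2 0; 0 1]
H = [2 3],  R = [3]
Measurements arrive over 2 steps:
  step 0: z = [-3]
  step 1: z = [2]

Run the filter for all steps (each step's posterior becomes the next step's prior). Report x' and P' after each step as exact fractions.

step 0: x' = [-516/419, -114/419], P' = [1734/419 -1137/419; -1137/419 884/419]
step 1: x' = [-6535/5717, 22991/17151], P' = [80367/22868 -54957/22868; -54957/22868 135121/68604]

step 0: x̄ = F·x = [-3, -12]
step 0: P̄ = F·P·Fᵀ + Q = [5 3; 3 40]
step 0: y = z − H·x̄ = [39]
step 0: S = H·P̄·Hᵀ + R = [419]
step 0: K = P̄·Hᵀ·S⁻¹ = [19/419; 126/419]
step 0: x' = x̄ + K·y = [-516/419, -114/419]
step 0: P' = (I − K·H)·P̄ = [1734/419 -1137/419; -1137/419 884/419]
step 1: x̄ = F·x = [-114/419, -1662/419]
step 1: P̄ = F·P·Fᵀ + Q = [1722/419 -2527/419; -2527/419 10087/419]
step 1: y = z − H·x̄ = [6052/419]
step 1: S = H·P̄·Hᵀ + R = [68604/419]
step 1: K = P̄·Hᵀ·S⁻¹ = [-1379/22868; 25207/68604]
step 1: x' = x̄ + K·y = [-6535/5717, 22991/17151]
step 1: P' = (I − K·H)·P̄ = [80367/22868 -54957/22868; -54957/22868 135121/68604]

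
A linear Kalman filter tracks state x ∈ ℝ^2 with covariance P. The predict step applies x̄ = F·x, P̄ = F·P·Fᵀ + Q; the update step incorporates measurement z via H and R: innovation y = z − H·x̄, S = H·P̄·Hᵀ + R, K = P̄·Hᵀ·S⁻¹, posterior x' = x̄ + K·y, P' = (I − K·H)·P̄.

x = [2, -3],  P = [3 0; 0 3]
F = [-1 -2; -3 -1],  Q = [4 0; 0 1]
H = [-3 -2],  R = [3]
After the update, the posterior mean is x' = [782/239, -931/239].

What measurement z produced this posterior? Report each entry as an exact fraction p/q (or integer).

z = [-2]

x̄ = F·x = [4, -3]
P̄ = F·P·Fᵀ + Q = [19 15; 15 31]
S = H·P̄·Hᵀ + R = [478]
K = P̄·Hᵀ·S⁻¹ = [-87/478; -107/478]
x' − x̄ = [-174/239, -214/239] = K·y
y = (KᵀK)⁻¹·Kᵀ·(x' − x̄) = [4]
z = y + H·x̄ = [4] + [-6] = [-2]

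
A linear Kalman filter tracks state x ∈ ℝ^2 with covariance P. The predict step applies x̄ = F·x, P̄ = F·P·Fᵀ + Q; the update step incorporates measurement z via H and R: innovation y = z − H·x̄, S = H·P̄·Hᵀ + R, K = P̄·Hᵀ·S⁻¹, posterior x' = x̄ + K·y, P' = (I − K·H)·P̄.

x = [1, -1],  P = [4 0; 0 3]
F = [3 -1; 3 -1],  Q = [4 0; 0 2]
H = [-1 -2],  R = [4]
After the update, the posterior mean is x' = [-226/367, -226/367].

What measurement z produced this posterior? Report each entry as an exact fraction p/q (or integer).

z = [2]

x̄ = F·x = [4, 4]
P̄ = F·P·Fᵀ + Q = [43 39; 39 41]
S = H·P̄·Hᵀ + R = [367]
K = P̄·Hᵀ·S⁻¹ = [-121/367; -121/367]
x' − x̄ = [-1694/367, -1694/367] = K·y
y = (KᵀK)⁻¹·Kᵀ·(x' − x̄) = [14]
z = y + H·x̄ = [14] + [-12] = [2]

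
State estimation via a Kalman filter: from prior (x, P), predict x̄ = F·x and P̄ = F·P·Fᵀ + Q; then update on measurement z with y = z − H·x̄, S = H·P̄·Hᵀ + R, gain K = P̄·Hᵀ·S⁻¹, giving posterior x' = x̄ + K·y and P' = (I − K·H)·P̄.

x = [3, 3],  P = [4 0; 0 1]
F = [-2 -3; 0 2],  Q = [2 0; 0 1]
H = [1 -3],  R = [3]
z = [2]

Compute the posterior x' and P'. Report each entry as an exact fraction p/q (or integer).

x̄ = F·x = [-15, 6]
P̄ = F·P·Fᵀ + Q = [27 -6; -6 5]
y = z − H·x̄ = [35]
S = H·P̄·Hᵀ + R = [111]
K = P̄·Hᵀ·S⁻¹ = [15/37; -7/37]
x' = x̄ + K·y = [-30/37, -23/37]
P' = (I − K·H)·P̄ = [324/37 93/37; 93/37 38/37]

x' = [-30/37, -23/37]
P' = [324/37 93/37; 93/37 38/37]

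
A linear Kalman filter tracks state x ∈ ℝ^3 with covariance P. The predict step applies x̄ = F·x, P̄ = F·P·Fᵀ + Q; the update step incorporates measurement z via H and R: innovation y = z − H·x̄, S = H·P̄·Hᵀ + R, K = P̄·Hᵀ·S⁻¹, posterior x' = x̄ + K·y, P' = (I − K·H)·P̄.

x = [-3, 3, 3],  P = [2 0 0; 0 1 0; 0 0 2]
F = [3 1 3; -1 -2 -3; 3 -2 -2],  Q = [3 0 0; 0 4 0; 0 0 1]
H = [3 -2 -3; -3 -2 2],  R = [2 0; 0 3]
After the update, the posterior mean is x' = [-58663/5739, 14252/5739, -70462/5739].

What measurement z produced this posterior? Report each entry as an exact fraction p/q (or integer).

z = [1, 1]

x̄ = F·x = [3, -12, -21]
P̄ = F·P·Fᵀ + Q = [40 -26 4; -26 28 10; 4 10 31]
S = H·P̄·Hᵀ + R = [1113 -354; -354 159]
K = P̄·Hᵀ·S⁻¹ = [1400/17217 -3380/17217; -3736/17217 -3770/17217; -1813/17217 -788/17217]
x' − x̄ = [-75880/5739, 83120/5739, 50057/5739] = K·y
y = (KᵀK)⁻¹·Kᵀ·(x' − x̄) = [-95, 28]
z = y + H·x̄ = [-95, 28] + [96, -27] = [1, 1]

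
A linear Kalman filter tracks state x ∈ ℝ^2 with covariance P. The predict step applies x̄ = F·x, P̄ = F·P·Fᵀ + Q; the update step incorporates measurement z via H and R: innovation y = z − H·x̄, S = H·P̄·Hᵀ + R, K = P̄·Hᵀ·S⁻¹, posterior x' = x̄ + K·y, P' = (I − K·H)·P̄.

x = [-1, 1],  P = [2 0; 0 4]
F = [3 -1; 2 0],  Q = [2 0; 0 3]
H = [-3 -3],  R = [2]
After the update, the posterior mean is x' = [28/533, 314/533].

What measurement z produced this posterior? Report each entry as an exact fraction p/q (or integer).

x̄ = F·x = [-4, -2]
P̄ = F·P·Fᵀ + Q = [24 12; 12 11]
S = H·P̄·Hᵀ + R = [533]
K = P̄·Hᵀ·S⁻¹ = [-108/533; -69/533]
x' − x̄ = [2160/533, 1380/533] = K·y
y = (KᵀK)⁻¹·Kᵀ·(x' − x̄) = [-20]
z = y + H·x̄ = [-20] + [18] = [-2]

z = [-2]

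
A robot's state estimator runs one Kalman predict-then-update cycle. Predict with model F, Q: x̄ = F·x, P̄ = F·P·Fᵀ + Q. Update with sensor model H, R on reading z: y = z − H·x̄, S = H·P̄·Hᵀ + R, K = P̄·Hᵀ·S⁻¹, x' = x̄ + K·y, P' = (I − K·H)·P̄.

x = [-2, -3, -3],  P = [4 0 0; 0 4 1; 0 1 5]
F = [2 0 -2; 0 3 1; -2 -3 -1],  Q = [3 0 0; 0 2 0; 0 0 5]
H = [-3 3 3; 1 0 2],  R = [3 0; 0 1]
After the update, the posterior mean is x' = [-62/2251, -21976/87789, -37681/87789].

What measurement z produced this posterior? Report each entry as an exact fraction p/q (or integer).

z = [-2, -1]

x̄ = F·x = [2, -12, 16]
P̄ = F·P·Fᵀ + Q = [39 -16 0; -16 49 -47; 0 -47 68]
S = H·P̄·Hᵀ + R = [849 -39; -39 312]
K = P̄·Hᵀ·S⁻¹ = [-427/2251 228/2251; 322/6753 -30428/87789; 640/6753 39307/87789]
x' − x̄ = [-4564/2251, 1031492/87789, -1442305/87789] = K·y
y = (KᵀK)⁻¹·Kᵀ·(x' − x̄) = [-8, -35]
z = y + H·x̄ = [-8, -35] + [6, 34] = [-2, -1]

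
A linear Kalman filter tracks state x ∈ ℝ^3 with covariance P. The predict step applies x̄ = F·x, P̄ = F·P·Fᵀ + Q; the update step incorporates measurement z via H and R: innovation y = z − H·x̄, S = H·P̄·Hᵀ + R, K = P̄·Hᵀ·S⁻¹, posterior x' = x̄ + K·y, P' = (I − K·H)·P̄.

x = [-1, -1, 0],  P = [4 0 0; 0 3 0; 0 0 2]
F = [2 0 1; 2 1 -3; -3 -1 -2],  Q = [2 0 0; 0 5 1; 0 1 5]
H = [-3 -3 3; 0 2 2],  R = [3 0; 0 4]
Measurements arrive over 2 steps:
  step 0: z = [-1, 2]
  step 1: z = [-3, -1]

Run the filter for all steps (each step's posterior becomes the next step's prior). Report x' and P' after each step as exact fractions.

step 0: x̄ = F·x = [-2, -3, 4]
step 0: P̄ = F·P·Fᵀ + Q = [20 10 -28; 10 42 -14; -28 -14 52]
step 0: y = z − H·x̄ = [-28, 0]
step 0: S = H·P̄·Hᵀ + R = [1965 168; 168 268]
step 0: K = P̄·Hᵀ·S⁻¹ = [-3382/41533 -3459/41533; -5206/41533 11942/41533; 5234/41533 8497/41533]
step 0: x' = x̄ + K·y = [11630/41533, 21169/41533, 19580/41533]
step 0: P' = (I − K·H)·P̄ = [117668/41533 -60602/41533 53684/41533; -60602/41533 44846/41533 -20962/41533; 53684/41533 -20962/41533 37956/41533]
step 1: x̄ = F·x = [42840/41533, -14311/41533, -95219/41533]
step 1: P̄ = F·P·Fᵀ + Q = [806430/41533 -98/41533 -1015542/41533; -98/41533 303943/41533 68883/41533; -1015542/41533 68883/41533 1660095/41533]
step 1: y = z − H·x̄ = [246645/41533, 177527/41533]
step 1: S = H·P̄·Hᵀ + R = [42096909/41533 14230752/41533; 14230752/41533 8573348/41533]
step 1: K = P̄·Hᵀ·S⁻¹ = [-36019626/317813843 -15511156/317813843; -33416042/317813843 83108015/317813843; 35787834/317813843 68782755/317813843]
step 1: x' = x̄ + K·y = [47611186/317813843, 47282474/317813843, -222093994/317813843]
step 1: P' = (I − K·H)·P̄ = [672175286/317813843 -333588986/317813843 302566674/317813843; -333588986/317813843 266610529/317813843 -100394499/317813843; 302566674/317813843 -100394499/317813843 237960009/317813843]

step 0: x' = [11630/41533, 21169/41533, 19580/41533], P' = [117668/41533 -60602/41533 53684/41533; -60602/41533 44846/41533 -20962/41533; 53684/41533 -20962/41533 37956/41533]
step 1: x' = [47611186/317813843, 47282474/317813843, -222093994/317813843], P' = [672175286/317813843 -333588986/317813843 302566674/317813843; -333588986/317813843 266610529/317813843 -100394499/317813843; 302566674/317813843 -100394499/317813843 237960009/317813843]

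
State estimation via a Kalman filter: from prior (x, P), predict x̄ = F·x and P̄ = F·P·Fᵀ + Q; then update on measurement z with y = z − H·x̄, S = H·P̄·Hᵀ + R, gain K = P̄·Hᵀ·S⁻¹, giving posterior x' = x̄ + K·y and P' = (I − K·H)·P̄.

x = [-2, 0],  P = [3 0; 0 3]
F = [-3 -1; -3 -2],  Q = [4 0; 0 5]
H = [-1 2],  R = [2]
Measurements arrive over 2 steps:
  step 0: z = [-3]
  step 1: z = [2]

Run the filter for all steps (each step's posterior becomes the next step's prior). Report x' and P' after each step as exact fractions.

step 0: x' = [12/5, -3/16], P' = [106/5 11; 11 99/16]
step 1: x' = [-30826/37639, 21535/37639], P' = [944066/37639 499022/37639; 499022/37639 281745/37639]

step 0: x̄ = F·x = [6, 6]
step 0: P̄ = F·P·Fᵀ + Q = [34 33; 33 44]
step 0: y = z − H·x̄ = [-9]
step 0: S = H·P̄·Hᵀ + R = [80]
step 0: K = P̄·Hᵀ·S⁻¹ = [2/5; 11/16]
step 0: x' = x̄ + K·y = [12/5, -3/16]
step 0: P' = (I − K·H)·P̄ = [106/5 11; 11 99/16]
step 1: x̄ = F·x = [-561/80, -273/40]
step 1: P̄ = F·P·Fᵀ + Q = [21359/80 12087/40; 12087/40 7051/20]
step 1: y = z − H·x̄ = [691/80]
step 1: S = H·P̄·Hᵀ + R = [37639/80]
step 1: K = P̄·Hᵀ·S⁻¹ = [26989/37639; 32234/37639]
step 1: x' = x̄ + K·y = [-30826/37639, 21535/37639]
step 1: P' = (I − K·H)·P̄ = [944066/37639 499022/37639; 499022/37639 281745/37639]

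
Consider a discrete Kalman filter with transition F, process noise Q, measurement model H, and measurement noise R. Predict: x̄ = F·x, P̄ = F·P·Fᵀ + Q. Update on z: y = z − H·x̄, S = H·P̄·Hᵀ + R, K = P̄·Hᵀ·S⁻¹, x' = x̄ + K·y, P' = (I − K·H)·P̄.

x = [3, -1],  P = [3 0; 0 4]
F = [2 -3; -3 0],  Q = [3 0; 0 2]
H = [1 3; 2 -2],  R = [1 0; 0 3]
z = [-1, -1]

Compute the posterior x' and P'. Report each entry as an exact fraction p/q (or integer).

x' = [-41748/74999, -11954/74999]
P' = [35958/74999 -5829/74999; -5829/74999 8172/74999]

x̄ = F·x = [9, -9]
P̄ = F·P·Fᵀ + Q = [51 -18; -18 29]
y = z − H·x̄ = [17, -37]
S = H·P̄·Hᵀ + R = [205 -144; -144 467]
K = P̄·Hᵀ·S⁻¹ = [18471/74999 27858/74999; 18687/74999 -9334/74999]
x' = x̄ + K·y = [-41748/74999, -11954/74999]
P' = (I − K·H)·P̄ = [35958/74999 -5829/74999; -5829/74999 8172/74999]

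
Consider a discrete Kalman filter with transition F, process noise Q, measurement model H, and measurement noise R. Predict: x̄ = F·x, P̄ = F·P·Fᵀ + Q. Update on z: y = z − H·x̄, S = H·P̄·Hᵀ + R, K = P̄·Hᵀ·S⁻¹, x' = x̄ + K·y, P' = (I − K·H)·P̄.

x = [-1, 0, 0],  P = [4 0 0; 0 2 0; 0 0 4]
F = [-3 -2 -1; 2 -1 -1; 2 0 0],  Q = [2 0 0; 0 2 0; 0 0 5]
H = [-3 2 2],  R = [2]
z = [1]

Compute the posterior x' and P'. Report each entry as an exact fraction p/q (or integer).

x̄ = F·x = [3, -2, -2]
P̄ = F·P·Fᵀ + Q = [50 -16 -24; -16 24 16; -24 16 21]
y = z − H·x̄ = [18]
S = H·P̄·Hᵀ + R = [1240]
K = P̄·Hᵀ·S⁻¹ = [-23/124; 16/155; 73/620]
x' = x̄ + K·y = [-21/62, -22/155, 37/310]
P' = (I − K·H)·P̄ = [455/62 240/31 191/62; 240/31 1672/155 144/155; 191/62 144/155 1181/310]

x' = [-21/62, -22/155, 37/310]
P' = [455/62 240/31 191/62; 240/31 1672/155 144/155; 191/62 144/155 1181/310]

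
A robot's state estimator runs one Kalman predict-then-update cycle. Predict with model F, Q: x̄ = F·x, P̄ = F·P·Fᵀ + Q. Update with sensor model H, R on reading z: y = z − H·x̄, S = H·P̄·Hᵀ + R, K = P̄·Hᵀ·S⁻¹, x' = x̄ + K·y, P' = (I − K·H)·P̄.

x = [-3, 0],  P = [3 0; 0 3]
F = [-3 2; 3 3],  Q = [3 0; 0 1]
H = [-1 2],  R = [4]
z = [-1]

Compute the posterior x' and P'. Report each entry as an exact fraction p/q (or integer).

x̄ = F·x = [9, -9]
P̄ = F·P·Fᵀ + Q = [42 -9; -9 55]
y = z − H·x̄ = [26]
S = H·P̄·Hᵀ + R = [302]
K = P̄·Hᵀ·S⁻¹ = [-30/151; 119/302]
x' = x̄ + K·y = [579/151, 188/151]
P' = (I − K·H)·P̄ = [4542/151 2211/151; 2211/151 2449/302]

x' = [579/151, 188/151]
P' = [4542/151 2211/151; 2211/151 2449/302]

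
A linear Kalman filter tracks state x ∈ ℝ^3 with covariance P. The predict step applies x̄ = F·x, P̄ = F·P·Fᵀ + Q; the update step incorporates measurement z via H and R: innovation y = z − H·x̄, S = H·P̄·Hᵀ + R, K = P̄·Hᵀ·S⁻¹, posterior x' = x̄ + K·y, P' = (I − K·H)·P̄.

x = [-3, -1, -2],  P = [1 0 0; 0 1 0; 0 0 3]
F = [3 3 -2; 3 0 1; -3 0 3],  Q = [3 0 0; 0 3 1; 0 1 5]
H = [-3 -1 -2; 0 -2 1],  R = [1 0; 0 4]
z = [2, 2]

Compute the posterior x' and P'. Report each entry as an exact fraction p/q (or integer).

x̄ = F·x = [-8, -11, 3]
P̄ = F·P·Fᵀ + Q = [33 3 -27; 3 15 1; -27 1 41]
y = z − H·x̄ = [-27, -23]
S = H·P̄·Hᵀ + R = [175 50; 50 101]
K = P̄·Hᵀ·S⁻¹ = [-3198/15175 -135/607; -1176/15175 -151/607; -2152/15175 277/607]
x' = x̄ + K·y = [42571/15175, -48348/15175, -55646/15175]
P' = (I − K·H)·P̄ = [235896/15175 -135498/15175 -284496/15175; -135498/15175 87574/15175 160048/15175; -284496/15175 160048/15175 347796/15175]

x' = [42571/15175, -48348/15175, -55646/15175]
P' = [235896/15175 -135498/15175 -284496/15175; -135498/15175 87574/15175 160048/15175; -284496/15175 160048/15175 347796/15175]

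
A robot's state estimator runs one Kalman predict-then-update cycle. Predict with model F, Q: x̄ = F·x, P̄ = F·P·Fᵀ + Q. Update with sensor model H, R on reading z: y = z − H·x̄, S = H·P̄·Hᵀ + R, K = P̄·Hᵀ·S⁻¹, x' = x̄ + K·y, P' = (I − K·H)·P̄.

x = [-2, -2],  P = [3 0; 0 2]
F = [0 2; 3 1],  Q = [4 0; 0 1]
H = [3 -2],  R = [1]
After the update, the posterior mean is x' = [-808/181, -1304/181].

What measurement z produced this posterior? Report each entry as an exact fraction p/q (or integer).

x̄ = F·x = [-4, -8]
P̄ = F·P·Fᵀ + Q = [12 4; 4 30]
S = H·P̄·Hᵀ + R = [181]
K = P̄·Hᵀ·S⁻¹ = [28/181; -48/181]
x' − x̄ = [-84/181, 144/181] = K·y
y = (KᵀK)⁻¹·Kᵀ·(x' − x̄) = [-3]
z = y + H·x̄ = [-3] + [4] = [1]

z = [1]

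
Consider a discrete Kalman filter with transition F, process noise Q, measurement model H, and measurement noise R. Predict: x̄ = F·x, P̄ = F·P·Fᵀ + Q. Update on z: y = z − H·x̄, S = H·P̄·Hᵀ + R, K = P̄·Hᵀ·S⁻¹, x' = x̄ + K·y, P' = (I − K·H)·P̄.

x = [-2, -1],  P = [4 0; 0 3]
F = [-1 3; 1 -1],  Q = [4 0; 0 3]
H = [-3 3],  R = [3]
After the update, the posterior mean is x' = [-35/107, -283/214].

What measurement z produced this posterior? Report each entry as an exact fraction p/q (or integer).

x̄ = F·x = [-1, -1]
P̄ = F·P·Fᵀ + Q = [35 -13; -13 10]
S = H·P̄·Hᵀ + R = [642]
K = P̄·Hᵀ·S⁻¹ = [-24/107; 23/214]
x' − x̄ = [72/107, -69/214] = K·y
y = (KᵀK)⁻¹·Kᵀ·(x' − x̄) = [-3]
z = y + H·x̄ = [-3] + [0] = [-3]

z = [-3]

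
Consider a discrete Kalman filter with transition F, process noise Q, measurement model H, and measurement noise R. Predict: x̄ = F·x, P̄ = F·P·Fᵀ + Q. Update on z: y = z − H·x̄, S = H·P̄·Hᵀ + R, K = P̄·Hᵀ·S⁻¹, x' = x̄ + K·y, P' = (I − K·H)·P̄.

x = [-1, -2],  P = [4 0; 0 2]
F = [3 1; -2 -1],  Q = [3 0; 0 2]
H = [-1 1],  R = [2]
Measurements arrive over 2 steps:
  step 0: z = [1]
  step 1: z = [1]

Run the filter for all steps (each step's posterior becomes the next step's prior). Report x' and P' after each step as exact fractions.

step 0: x̄ = F·x = [-5, 4]
step 0: P̄ = F·P·Fᵀ + Q = [41 -26; -26 20]
step 0: y = z − H·x̄ = [-8]
step 0: S = H·P̄·Hᵀ + R = [115]
step 0: K = P̄·Hᵀ·S⁻¹ = [-67/115; 2/5]
step 0: x' = x̄ + K·y = [-39/115, 4/5]
step 0: P' = (I − K·H)·P̄ = [226/115 4/5; 4/5 8/5]
step 1: x̄ = F·x = [-5/23, -14/115]
step 1: P̄ = F·P·Fᵀ + Q = [623/23 -400/23; -400/23 1686/115]
step 1: y = z − H·x̄ = [104/115]
step 1: S = H·P̄·Hᵀ + R = [9031/115]
step 1: K = P̄·Hᵀ·S⁻¹ = [-465/821; 3686/9031]
step 1: x' = x̄ + K·y = [-599/821, 2234/9031]
step 1: P' = (I − K·H)·P̄ = [1556/821 626/821; 626/821 14258/9031]

step 0: x' = [-39/115, 4/5], P' = [226/115 4/5; 4/5 8/5]
step 1: x' = [-599/821, 2234/9031], P' = [1556/821 626/821; 626/821 14258/9031]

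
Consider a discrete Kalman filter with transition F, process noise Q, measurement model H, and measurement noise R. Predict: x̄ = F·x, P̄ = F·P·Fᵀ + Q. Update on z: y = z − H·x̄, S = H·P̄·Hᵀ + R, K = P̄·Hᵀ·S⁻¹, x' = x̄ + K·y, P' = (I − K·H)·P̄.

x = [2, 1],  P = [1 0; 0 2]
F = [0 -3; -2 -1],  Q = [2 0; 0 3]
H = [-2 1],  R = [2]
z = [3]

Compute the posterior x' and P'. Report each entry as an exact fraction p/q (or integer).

x̄ = F·x = [-3, -5]
P̄ = F·P·Fᵀ + Q = [20 6; 6 9]
y = z − H·x̄ = [2]
S = H·P̄·Hᵀ + R = [67]
K = P̄·Hᵀ·S⁻¹ = [-34/67; -3/67]
x' = x̄ + K·y = [-269/67, -341/67]
P' = (I − K·H)·P̄ = [184/67 300/67; 300/67 594/67]

x' = [-269/67, -341/67]
P' = [184/67 300/67; 300/67 594/67]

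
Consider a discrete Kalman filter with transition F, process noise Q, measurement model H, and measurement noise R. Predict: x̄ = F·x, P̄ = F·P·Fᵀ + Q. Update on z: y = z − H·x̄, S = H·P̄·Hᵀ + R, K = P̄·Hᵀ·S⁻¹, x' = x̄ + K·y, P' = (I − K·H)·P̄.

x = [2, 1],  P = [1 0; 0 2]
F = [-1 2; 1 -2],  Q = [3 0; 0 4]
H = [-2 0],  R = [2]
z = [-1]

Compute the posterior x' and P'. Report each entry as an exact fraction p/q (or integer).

x̄ = F·x = [0, 0]
P̄ = F·P·Fᵀ + Q = [12 -9; -9 13]
y = z − H·x̄ = [-1]
S = H·P̄·Hᵀ + R = [50]
K = P̄·Hᵀ·S⁻¹ = [-12/25; 9/25]
x' = x̄ + K·y = [12/25, -9/25]
P' = (I − K·H)·P̄ = [12/25 -9/25; -9/25 163/25]

x' = [12/25, -9/25]
P' = [12/25 -9/25; -9/25 163/25]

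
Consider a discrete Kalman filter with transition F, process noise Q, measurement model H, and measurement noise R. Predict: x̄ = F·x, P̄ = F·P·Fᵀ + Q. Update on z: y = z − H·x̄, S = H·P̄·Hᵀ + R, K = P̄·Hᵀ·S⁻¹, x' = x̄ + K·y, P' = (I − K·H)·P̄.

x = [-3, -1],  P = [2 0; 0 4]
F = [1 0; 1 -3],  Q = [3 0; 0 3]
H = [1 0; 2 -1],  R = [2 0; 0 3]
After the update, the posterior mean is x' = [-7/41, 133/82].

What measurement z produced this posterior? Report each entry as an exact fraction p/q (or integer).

x̄ = F·x = [-3, 0]
P̄ = F·P·Fᵀ + Q = [5 2; 2 41]
S = H·P̄·Hᵀ + R = [7 8; 8 56]
K = P̄·Hᵀ·S⁻¹ = [27/41 2/41; 51/41 -275/328]
x' − x̄ = [116/41, 133/82] = K·y
y = (KᵀK)⁻¹·Kᵀ·(x' − x̄) = [4, 4]
z = y + H·x̄ = [4, 4] + [-3, -6] = [1, -2]

z = [1, -2]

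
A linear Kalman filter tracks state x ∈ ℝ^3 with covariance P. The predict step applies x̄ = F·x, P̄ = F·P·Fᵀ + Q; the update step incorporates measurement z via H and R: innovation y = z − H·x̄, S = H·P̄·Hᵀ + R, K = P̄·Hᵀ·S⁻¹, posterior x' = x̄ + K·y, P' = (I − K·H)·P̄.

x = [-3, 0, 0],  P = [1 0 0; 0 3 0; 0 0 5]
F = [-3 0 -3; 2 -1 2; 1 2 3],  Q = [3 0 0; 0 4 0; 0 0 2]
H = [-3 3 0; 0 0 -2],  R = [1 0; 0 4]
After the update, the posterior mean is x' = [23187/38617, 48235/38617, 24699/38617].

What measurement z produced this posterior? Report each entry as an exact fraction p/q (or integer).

z = [2, -1]

x̄ = F·x = [9, -6, -3]
P̄ = F·P·Fᵀ + Q = [57 -36 -48; -36 31 26; -48 26 60]
S = H·P̄·Hᵀ + R = [1441 -444; -444 244]
K = P̄·Hᵀ·S⁻¹ = [-6363/38617 3615/38617; 6489/38617 3578/38617; 222/38617 -18588/38617]
x' − x̄ = [-324366/38617, 279937/38617, 140550/38617] = K·y
y = (KᵀK)⁻¹·Kᵀ·(x' − x̄) = [47, -7]
z = y + H·x̄ = [47, -7] + [-45, 6] = [2, -1]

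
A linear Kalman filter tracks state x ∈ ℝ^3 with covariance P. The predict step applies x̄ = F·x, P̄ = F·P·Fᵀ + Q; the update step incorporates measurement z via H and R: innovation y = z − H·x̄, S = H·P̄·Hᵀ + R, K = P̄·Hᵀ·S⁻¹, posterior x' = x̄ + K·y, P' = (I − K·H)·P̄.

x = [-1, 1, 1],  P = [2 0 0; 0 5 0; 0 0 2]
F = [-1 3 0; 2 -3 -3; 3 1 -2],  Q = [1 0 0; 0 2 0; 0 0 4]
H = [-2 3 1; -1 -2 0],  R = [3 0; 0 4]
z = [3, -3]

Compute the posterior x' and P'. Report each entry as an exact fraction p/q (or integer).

x̄ = F·x = [4, -8, -4]
P̄ = F·P·Fᵀ + Q = [48 -49 9; -49 73 9; 9 9 35]
y = z − H·x̄ = [39, -15]
S = H·P̄·Hᵀ + R = [1493 -418; -418 148]
K = P̄·Hᵀ·S⁻¹ = [-3433/11560 -11581/23120; 3851/23120 -8553/46240; -2387/23120 -21919/46240]
x' = x̄ + K·y = [-1579/23120, 58753/46240, -42361/46240]
P' = (I − K·H)·P̄ = [41083/11560 -17921/23120 197497/23120; -17921/23120 35027/46240 -153659/46240; 197497/23120 -153659/46240 1236643/46240]

x' = [-1579/23120, 58753/46240, -42361/46240]
P' = [41083/11560 -17921/23120 197497/23120; -17921/23120 35027/46240 -153659/46240; 197497/23120 -153659/46240 1236643/46240]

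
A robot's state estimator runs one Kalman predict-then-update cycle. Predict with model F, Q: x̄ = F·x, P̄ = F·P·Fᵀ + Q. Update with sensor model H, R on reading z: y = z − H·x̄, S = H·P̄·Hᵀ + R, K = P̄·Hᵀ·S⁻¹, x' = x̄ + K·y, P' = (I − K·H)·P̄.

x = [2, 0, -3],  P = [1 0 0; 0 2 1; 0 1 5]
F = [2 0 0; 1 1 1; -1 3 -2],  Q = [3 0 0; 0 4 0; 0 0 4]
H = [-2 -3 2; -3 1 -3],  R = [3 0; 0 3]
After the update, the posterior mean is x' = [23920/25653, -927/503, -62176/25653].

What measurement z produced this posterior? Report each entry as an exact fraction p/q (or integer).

x̄ = F·x = [4, -1, 4]
P̄ = F·P·Fᵀ + Q = [7 2 -2; 2 14 -4; -2 -4 31]
S = H·P̄·Hᵀ + R = [369 -216; -216 335]
K = P̄·Hᵀ·S⁻¹ = [-3616/25653 -1109/8551; -90/503 -28/503; 2158/25653 -1859/8551]
x' − x̄ = [-78692/25653, -424/503, -164788/25653] = K·y
y = (KᵀK)⁻¹·Kᵀ·(x' − x̄) = [-4, 28]
z = y + H·x̄ = [-4, 28] + [3, -25] = [-1, 3]

z = [-1, 3]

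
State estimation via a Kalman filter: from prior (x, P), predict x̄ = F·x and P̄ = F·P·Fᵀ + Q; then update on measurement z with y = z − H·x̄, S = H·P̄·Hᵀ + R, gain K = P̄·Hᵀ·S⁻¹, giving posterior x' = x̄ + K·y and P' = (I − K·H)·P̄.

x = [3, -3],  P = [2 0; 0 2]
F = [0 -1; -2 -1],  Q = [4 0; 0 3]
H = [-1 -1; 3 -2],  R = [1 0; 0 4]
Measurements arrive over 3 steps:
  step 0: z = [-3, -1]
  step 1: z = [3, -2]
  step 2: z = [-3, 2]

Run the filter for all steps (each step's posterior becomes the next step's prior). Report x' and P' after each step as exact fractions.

step 0: x̄ = F·x = [3, -3]
step 0: P̄ = F·P·Fᵀ + Q = [6 2; 2 13]
step 0: y = z − H·x̄ = [-3, -16]
step 0: S = H·P̄·Hᵀ + R = [24 6; 6 86]
step 0: K = P̄·Hᵀ·S⁻¹ = [-193/507 32/169; -15/26 -5/26]
step 0: x' = x̄ + K·y = [188/169, 47/26]
step 0: P' = (I − K·H)·P̄ = [154/507 1/13; 1/13 1/2]
step 1: x̄ = F·x = [-47/26, -1363/338]
step 1: P̄ = F·P·Fᵀ + Q = [9/2 17/26; 17/26 5093/1014]
step 1: y = z − H·x̄ = [-480/169, -1569/338]
step 1: S = H·P̄·Hᵀ + R = [5998/507 -2083/507; -2083/507 57539/1014]
step 1: K = P̄·Hᵀ·S⁻¹ = [-122877/331796 31197/165898; -360299/663592 -60311/331796]
step 1: x' = x̄ + K·y = [-540419/331796, -1092701/663592]
step 1: P' = (I − K·H)·P̄ = [49533/165898 23811/331796; 23811/331796 312677/663592]
step 2: x̄ = F·x = [1092701/663592, 3254377/663592]
step 2: P̄ = F·P·Fᵀ + Q = [2967045/663592 407921/663592; 407921/663592 3286469/663592]
step 2: y = z − H·x̄ = [1178151/331796, 41815/6088]
step 2: S = H·P̄·Hᵀ + R = [1933237/165898 -12551/3044; -12551/3044 345033/6088]
step 2: K = P̄·Hᵀ·S⁻¹ = [-78968267/213488848 20075907/106744424; -231432565/426977696 -38783755/213488848]
step 2: x' = x̄ + K·y = [346917587/213488848, 739432461/426977696]
step 2: P' = (I − K·H)·P̄ = [31854379/106744424 15259509/213488848; 15259509/213488848 200913547/426977696]

step 0: x' = [188/169, 47/26], P' = [154/507 1/13; 1/13 1/2]
step 1: x' = [-540419/331796, -1092701/663592], P' = [49533/165898 23811/331796; 23811/331796 312677/663592]
step 2: x' = [346917587/213488848, 739432461/426977696], P' = [31854379/106744424 15259509/213488848; 15259509/213488848 200913547/426977696]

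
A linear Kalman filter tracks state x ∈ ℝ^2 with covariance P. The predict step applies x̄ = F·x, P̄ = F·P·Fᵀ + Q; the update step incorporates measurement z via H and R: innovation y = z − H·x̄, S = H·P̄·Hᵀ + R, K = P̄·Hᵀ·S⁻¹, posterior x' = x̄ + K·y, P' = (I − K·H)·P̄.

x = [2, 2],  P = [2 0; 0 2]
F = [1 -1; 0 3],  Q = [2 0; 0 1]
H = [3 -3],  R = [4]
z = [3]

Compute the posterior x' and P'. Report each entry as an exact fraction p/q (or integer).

x̄ = F·x = [0, 6]
P̄ = F·P·Fᵀ + Q = [6 -6; -6 19]
y = z − H·x̄ = [21]
S = H·P̄·Hᵀ + R = [337]
K = P̄·Hᵀ·S⁻¹ = [36/337; -75/337]
x' = x̄ + K·y = [756/337, 447/337]
P' = (I − K·H)·P̄ = [726/337 678/337; 678/337 778/337]

x' = [756/337, 447/337]
P' = [726/337 678/337; 678/337 778/337]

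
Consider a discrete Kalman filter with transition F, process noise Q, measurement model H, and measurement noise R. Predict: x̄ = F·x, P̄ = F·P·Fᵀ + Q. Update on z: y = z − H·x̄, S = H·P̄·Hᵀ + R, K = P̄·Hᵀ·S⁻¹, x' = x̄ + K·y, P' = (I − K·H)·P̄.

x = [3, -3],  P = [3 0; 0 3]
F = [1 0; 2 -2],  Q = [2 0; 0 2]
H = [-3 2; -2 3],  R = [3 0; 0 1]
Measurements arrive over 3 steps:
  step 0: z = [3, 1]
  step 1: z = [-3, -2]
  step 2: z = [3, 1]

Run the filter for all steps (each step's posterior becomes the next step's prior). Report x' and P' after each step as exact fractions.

step 0: x' = [-259/372, -1/62], P' = [2929/2976 379/496; 379/496 171/248]
step 1: x' = [329055/929603, -489210/929603], P' = [719617/929603 540426/929603; 540426/929603 492486/929603]
step 2: x' = [-73229325/137774908, 8986365/68887454], P' = [208489431/275549816 78248397/137774908; 78248397/137774908 35786643/68887454]

step 0: x̄ = F·x = [3, 12]
step 0: P̄ = F·P·Fᵀ + Q = [5 6; 6 26]
step 0: y = z − H·x̄ = [-12, -29]
step 0: S = H·P̄·Hᵀ + R = [80 108; 108 183]
step 0: K = P̄·Hᵀ·S⁻¹ = [-471/992 241/744; -151/496 67/124]
step 0: x' = x̄ + K·y = [-259/372, -1/62]
step 0: P' = (I − K·H)·P̄ = [2929/2976 379/496; 379/496 171/248]
step 1: x̄ = F·x = [-259/372, -253/186]
step 1: P̄ = F·P·Fᵀ + Q = [8881/2976 655/1488; 655/1488 1921/744]
step 1: y = z − H·x̄ = [-881/372, 64/93]
step 1: S = H·P̄·Hᵀ + R = [103873/2976 10295/372; 10295/372 2873/93]
step 1: K = P̄·Hᵀ·S⁻¹ = [-359333/929603 2564/13093; -212102/929603 5586/13093]
step 1: x' = x̄ + K·y = [329055/929603, -489210/929603]
step 1: P' = (I − K·H)·P̄ = [719617/929603 540426/929603; 540426/929603 492486/929603]
step 2: x̄ = F·x = [329055/929603, 1636530/929603]
step 2: P̄ = F·P·Fᵀ + Q = [2578823/929603 358382/929603; 358382/929603 2384210/929603]
step 2: y = z − H·x̄ = [502914/929603, -46787/13093]
step 2: S = H·P̄·Hᵀ + R = [31234472/929603 353792/13093; 353792/13093 400031/13093]
step 2: K = P̄·Hᵀ·S⁻¹ = [-104158235/275549816 6563940/34443727; -30532873/137774908 14555766/34443727]
step 2: x' = x̄ + K·y = [-73229325/137774908, 8986365/68887454]
step 2: P' = (I − K·H)·P̄ = [208489431/275549816 78248397/137774908; 78248397/137774908 35786643/68887454]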